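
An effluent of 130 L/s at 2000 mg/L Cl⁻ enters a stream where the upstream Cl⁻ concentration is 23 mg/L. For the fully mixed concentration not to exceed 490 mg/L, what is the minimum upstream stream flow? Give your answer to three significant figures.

420 L/s

Set C_mix = 490: (Q·23.00 + 130.0·2000) / (Q + 130.0) = 490
→ Q = 130.0·(2000 − 490)/(490 − 23.00) = 420.3 L/s.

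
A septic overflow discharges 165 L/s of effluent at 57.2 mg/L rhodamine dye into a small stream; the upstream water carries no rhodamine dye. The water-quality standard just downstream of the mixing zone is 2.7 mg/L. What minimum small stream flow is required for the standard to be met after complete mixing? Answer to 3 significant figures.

3330 L/s

Set C_mix = 2.7: (Q·0 + 165.0·57.20) / (Q + 165.0) = 2.7
→ Q = 165.0·(57.20 − 2.7)/(2.7 − 0) = 3331 L/s.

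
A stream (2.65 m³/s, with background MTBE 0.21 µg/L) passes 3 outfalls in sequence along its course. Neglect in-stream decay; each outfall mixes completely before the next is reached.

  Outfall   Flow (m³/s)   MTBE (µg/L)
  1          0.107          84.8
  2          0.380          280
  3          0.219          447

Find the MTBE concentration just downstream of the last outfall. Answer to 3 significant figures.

63.7 µg/L

Outfall 1: combined Q = 2.757 m³/s; C = (2.650·0.2100 + 0.1070·84.80)/2.757 = 3.493 µg/L.
Outfall 2: combined Q = 3.137 m³/s; C = (2.757·3.493 + 0.3800·280.0)/3.137 = 36.99 µg/L.
Outfall 3: combined Q = 3.356 m³/s; C = (3.137·36.99 + 0.2190·447.0)/3.356 = 63.74 µg/L.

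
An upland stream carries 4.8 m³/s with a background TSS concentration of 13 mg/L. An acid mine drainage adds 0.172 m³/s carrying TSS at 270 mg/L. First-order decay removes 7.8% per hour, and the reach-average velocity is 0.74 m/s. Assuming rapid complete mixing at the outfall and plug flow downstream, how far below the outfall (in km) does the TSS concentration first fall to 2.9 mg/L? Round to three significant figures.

66.3 km

Conservation of mass: C = (4.800·13.00 + 0.1720·270.0) / 4.972 = 108.8/4.972 = 21.89 mg/L.
7.8%/h lost → k = −ln(1 − 0.078) = 0.08121 h⁻¹.
Set 21.89·exp(−k·t) = 2.9 → t = ln(21.89/2.9)/k = 89610 s = 24.89 h.
Distance = v·t = 0.74·89610 = 66310 m = 66.31 km.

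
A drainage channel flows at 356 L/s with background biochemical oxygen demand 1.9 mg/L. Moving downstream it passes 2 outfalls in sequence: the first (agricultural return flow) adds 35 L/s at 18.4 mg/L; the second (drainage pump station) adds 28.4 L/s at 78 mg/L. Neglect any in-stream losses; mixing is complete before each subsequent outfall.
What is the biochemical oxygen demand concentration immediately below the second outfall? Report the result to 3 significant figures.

8.43 mg/L

Outfall 1: combined Q = 391.0 L/s; C = (356.0·1.900 + 35.00·18.40)/391.0 = 3.377 mg/L.
Outfall 2: combined Q = 419.4 L/s; C = (391.0·3.377 + 28.40·78.00)/419.4 = 8.430 mg/L.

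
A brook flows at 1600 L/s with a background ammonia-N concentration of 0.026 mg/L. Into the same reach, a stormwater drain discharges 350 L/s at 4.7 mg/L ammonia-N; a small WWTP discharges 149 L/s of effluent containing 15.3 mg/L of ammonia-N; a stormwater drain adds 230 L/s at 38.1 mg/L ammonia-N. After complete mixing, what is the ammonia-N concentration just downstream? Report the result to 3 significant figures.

Mixed concentration C = ΣQC/ΣQ = (1600·0.02600 + 350.0·4.700 + 149.0·15.30 + 230.0·38.10) / 2329 = 12730/2329 = 5.466 mg/L.

5.47 mg/L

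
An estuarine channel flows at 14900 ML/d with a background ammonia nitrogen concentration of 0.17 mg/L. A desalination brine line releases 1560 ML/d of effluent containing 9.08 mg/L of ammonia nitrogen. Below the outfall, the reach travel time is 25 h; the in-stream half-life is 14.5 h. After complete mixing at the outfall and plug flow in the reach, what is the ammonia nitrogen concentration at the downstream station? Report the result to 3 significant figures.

0.307 mg/L

Flow-weighted average: C = (14900·0.1700 + 1560·9.080) / 16460 = 16700/16460 = 1.014 mg/L.
Half-life 14.5 h → k = ln 2 / 14.5 = 0.04780 h⁻¹ = 1.147 d⁻¹.
Applying C = C₀e^(−kt): 1.014 × 0.3027 = 0.3071 mg/L.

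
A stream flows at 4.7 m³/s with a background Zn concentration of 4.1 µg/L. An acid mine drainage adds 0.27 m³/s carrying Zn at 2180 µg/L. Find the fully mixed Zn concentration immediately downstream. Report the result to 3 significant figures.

Mass balance: C = (4.700·4.100 + 0.2700·2180) / 4.970 = 607.9/4.970 = 122.3 µg/L.

122 µg/L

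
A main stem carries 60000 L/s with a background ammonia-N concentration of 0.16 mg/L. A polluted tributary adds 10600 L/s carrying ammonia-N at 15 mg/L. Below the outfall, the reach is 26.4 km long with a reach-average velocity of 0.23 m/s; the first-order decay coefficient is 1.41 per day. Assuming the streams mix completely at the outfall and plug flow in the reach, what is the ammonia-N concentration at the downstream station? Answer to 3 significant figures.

Conservation of mass: C = (60000·0.1600 + 10600·15.00) / 70600 = 168600/70600 = 2.388 mg/L.
Travel time t = 26.4·1000 / 0.23 = 114800 s = 31.88 h.
Applying C = C₀e^(−kt): 2.388 × 0.1536 = 0.3669 mg/L.

0.367 mg/L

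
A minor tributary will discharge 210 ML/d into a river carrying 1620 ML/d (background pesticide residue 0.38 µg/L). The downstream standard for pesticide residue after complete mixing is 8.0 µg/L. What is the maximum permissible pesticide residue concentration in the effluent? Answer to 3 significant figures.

66.8 µg/L

At the limit, (Qr·Cr + Qe·Cₑ)/(Qr + Qe) = 8.0:
Cₑ = (1830·8.0 − 1620·0.3800) / 210.0 = 66.78 µg/L.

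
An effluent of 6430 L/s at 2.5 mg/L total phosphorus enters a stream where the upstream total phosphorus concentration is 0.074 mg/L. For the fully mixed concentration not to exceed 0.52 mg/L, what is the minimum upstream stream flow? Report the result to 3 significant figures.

28500 L/s

Set C_mix = 0.52: (Q·0.07400 + 6430·2.500) / (Q + 6430) = 0.52
→ Q = 6430·(2.500 − 0.52)/(0.52 − 0.07400) = 28550 L/s.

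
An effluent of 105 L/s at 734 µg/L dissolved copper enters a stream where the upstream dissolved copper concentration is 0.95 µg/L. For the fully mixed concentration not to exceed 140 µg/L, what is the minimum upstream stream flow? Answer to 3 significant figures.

Set C_mix = 140: (Q·0.9500 + 105.0·734.0) / (Q + 105.0) = 140
→ Q = 105.0·(734.0 − 140)/(140 − 0.9500) = 448.5 L/s.

449 L/s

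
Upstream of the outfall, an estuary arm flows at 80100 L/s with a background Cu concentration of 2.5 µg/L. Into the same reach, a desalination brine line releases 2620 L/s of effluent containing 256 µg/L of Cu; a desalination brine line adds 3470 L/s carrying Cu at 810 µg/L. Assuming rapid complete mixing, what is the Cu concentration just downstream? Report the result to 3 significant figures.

After mixing, C = (80100·2.500 + 2620·256.0 + 3470·810.0) / 86190 = 3682000/86190 = 42.72 µg/L.

42.7 µg/L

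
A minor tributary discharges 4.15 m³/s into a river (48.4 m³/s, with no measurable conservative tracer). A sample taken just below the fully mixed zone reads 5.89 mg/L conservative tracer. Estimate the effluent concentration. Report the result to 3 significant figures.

Mass balance: 48.40·0 + 4.150·Cₑ = 52.55·5.890
→ Cₑ = (52.55·5.890 − 48.40·0) / 4.150 = 74.58 mg/L.

74.6 mg/L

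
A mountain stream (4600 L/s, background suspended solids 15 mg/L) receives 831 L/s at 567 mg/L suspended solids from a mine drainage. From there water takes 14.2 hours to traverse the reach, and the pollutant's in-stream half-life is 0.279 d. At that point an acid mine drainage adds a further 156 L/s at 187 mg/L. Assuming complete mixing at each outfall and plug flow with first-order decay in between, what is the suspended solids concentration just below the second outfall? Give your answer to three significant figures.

27.5 mg/L

After mixing, C = (4600·15.00 + 831.0·567.0) / 5431 = 540200/5431 = 99.46 mg/L; combined flow 5431 L/s.
Half-life 0.279 d → k = ln 2 / 0.279 = 2.484 d⁻¹.
After decay, C = 99.46 × e^(−kt) = 99.46 × 0.2299 = 22.87 mg/L.
Second outfall: C = (5431·22.87 + 156.0·187.0)/5587 = 27.45 mg/L.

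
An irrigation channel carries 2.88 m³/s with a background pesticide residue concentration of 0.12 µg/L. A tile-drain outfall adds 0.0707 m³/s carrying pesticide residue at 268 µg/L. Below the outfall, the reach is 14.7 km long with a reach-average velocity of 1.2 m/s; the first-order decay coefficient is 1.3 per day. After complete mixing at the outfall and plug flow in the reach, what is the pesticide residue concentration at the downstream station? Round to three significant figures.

5.44 µg/L

Mass balance: C = (2.880·0.1200 + 0.07070·268.0) / 2.951 = 19.29/2.951 = 6.539 µg/L.
Travel time t = 14.7·1000 / 1.2 = 12250 s = 3.403 h.
First-order decay: C = 6.539·exp(−k·t) = 6.539·0.8317 = 5.438 µg/L.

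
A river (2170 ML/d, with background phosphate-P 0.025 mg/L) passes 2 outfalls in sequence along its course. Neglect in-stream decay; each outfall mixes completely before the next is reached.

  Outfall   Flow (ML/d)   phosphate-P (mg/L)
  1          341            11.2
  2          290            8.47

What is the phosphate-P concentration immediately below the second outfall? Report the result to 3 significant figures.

2.26 mg/L

Outfall 1: combined Q = 2511 ML/d; C = (2170·0.02500 + 341.0·11.20)/2511 = 1.543 mg/L.
Outfall 2: combined Q = 2801 ML/d; C = (2511·1.543 + 290.0·8.470)/2801 = 2.260 mg/L.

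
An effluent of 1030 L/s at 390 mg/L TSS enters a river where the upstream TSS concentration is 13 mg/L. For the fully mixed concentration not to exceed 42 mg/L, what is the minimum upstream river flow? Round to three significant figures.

Set C_mix = 42: (Q·13.00 + 1030·390.0) / (Q + 1030) = 42
→ Q = 1030·(390.0 − 42)/(42 − 13.00) = 12360 L/s.

12400 L/s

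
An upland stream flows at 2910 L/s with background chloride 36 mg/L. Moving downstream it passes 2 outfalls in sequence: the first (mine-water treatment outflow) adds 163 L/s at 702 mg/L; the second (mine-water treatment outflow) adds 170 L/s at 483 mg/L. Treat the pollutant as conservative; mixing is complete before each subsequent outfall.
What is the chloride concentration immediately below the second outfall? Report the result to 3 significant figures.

Below outfall 1: Q → 3073 L/s, C = (2910·36.00 + 163.0·702.0)/3073 = 71.33 mg/L.
Below outfall 2: Q → 3243 L/s, C = (3073·71.33 + 170.0·483.0)/3243 = 92.91 mg/L.

92.9 mg/L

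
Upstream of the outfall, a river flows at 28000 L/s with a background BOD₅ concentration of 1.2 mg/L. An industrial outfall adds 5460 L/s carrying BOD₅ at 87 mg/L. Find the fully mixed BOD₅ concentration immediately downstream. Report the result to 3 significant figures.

15.2 mg/L

Flow-weighted average: C = (28000·1.200 + 5460·87.00) / 33460 = 508600/33460 = 15.20 mg/L.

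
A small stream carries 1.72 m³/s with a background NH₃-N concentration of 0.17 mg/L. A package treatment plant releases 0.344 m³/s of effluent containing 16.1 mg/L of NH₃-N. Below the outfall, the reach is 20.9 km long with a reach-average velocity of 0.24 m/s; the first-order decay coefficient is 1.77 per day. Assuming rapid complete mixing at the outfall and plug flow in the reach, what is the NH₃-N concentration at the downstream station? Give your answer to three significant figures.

0.475 mg/L

Mass balance: C = (1.720·0.1700 + 0.3440·16.10) / 2.064 = 5.831/2.064 = 2.825 mg/L.
Travel time t = 20.9·1000 / 0.24 = 87080 s = 24.19 h.
After decay, C = 2.825 × e^(−kt) = 2.825 × 0.1680 = 0.4745 mg/L.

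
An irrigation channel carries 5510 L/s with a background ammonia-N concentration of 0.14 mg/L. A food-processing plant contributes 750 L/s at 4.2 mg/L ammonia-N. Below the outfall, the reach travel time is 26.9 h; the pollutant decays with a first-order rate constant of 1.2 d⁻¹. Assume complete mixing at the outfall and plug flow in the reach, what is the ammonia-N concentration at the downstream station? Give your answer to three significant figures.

0.163 mg/L

After mixing, C = (5510·0.1400 + 750.0·4.200) / 6260 = 3921/6260 = 0.6264 mg/L.
Applying C = C₀e^(−kt): 0.6264 × 0.2605 = 0.1632 mg/L.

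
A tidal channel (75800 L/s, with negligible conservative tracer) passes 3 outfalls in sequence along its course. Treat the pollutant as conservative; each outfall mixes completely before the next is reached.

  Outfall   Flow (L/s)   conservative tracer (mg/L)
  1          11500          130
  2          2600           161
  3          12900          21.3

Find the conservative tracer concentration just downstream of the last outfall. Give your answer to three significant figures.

21.3 mg/L

Below outfall 1: Q → 87300 L/s, C = (75800·0 + 11500·130.0)/87300 = 17.12 mg/L.
Below outfall 2: Q → 89900 L/s, C = (87300·17.12 + 2600·161.0)/89900 = 21.29 mg/L.
Below outfall 3: Q → 102800 L/s, C = (89900·21.29 + 12900·21.30)/102800 = 21.29 mg/L.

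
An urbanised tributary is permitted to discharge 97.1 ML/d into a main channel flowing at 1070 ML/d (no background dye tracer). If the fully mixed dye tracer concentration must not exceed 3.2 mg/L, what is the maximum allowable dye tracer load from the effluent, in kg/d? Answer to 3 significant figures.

Mass balance at the limit: 1070·0 + 97.10·Cₑ = 1167·3.2 → Cₑ = 38.46 mg/L.
97.10 ML/d = 1.124 m³/s. Load = 1.124 m³/s × 38.46 g/m³ × 86 400 s/d = 3735 kg/d.

3730 kg/d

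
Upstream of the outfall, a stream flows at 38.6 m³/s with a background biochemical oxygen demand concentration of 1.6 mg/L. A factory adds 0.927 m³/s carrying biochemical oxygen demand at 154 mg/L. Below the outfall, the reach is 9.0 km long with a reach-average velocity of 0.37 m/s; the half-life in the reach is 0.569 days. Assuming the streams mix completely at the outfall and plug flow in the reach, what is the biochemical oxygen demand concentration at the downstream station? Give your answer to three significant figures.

3.67 mg/L

After mixing, C = (38.60·1.600 + 0.9270·154.0) / 39.53 = 204.5/39.53 = 5.174 mg/L.
Travel time t = 9.0·1000 / 0.37 = 24320 s = 6.757 h.
Half-life 0.569 d → k = ln 2 / 0.569 = 1.218 d⁻¹.
Decay over the reach: 5.174·exp(−kt) = 5.174·0.7097 = 3.672 mg/L.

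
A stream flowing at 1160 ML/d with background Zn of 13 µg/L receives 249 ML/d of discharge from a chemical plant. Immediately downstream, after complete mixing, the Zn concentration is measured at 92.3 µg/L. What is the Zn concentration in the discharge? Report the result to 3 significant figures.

462 µg/L

Mass balance: 1160·13.00 + 249.0·Cₑ = 1409·92.30
→ Cₑ = (1409·92.30 − 1160·13.00) / 249.0 = 461.7 µg/L.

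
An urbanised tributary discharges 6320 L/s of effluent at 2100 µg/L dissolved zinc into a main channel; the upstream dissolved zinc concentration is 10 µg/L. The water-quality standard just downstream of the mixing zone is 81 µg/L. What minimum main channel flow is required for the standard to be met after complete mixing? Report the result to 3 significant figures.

180000 L/s

Set C_mix = 81: (Q·10.00 + 6320·2100) / (Q + 6320) = 81
→ Q = 6320·(2100 − 81)/(81 − 10.00) = 179700 L/s.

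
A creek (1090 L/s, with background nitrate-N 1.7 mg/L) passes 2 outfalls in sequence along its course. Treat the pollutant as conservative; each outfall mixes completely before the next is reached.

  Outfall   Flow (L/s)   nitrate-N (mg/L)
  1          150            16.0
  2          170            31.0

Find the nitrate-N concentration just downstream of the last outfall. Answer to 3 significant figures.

After outfall 1: Q = 1090 + 150.0 = 1240 L/s; C = (1090·1.700 + 150.0·16.00)/1240 = 3.430 mg/L.
After outfall 2: Q = 1240 + 170.0 = 1410 L/s; C = (1240·3.430 + 170.0·31.00)/1410 = 6.754 mg/L.

6.75 mg/L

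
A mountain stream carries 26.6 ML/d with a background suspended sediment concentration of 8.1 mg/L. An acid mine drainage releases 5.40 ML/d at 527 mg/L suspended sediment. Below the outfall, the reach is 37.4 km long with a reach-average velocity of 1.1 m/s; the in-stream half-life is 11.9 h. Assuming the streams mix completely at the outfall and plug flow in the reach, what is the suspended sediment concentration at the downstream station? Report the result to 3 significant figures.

55.2 mg/L

Conservation of mass: C = (26.60·8.100 + 5.400·527.0) / 32.00 = 3061/32.00 = 95.66 mg/L.
Travel time t = 37.4·1000 / 1.1 = 34000 s = 9.444 h.
Half-life 11.9 h → k = ln 2 / 11.9 = 0.05825 h⁻¹ = 1.398 d⁻¹.
Decay over the reach: 95.66·exp(−kt) = 95.66·0.5769 = 55.19 mg/L.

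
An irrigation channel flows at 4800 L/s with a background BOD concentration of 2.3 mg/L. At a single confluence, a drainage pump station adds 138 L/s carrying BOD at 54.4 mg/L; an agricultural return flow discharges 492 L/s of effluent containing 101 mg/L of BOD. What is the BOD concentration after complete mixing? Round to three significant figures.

Mass balance: C = (4800·2.300 + 138.0·54.40 + 492.0·101.0) / 5430 = 68240/5430 = 12.57 mg/L.

12.6 mg/L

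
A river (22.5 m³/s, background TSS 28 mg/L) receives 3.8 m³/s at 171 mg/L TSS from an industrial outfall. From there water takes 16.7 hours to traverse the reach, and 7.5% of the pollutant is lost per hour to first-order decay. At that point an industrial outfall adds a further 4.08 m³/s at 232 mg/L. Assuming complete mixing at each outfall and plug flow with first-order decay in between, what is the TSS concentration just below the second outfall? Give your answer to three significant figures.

After mixing, C = (22.50·28.00 + 3.800·171.0) / 26.30 = 1280/26.30 = 48.66 mg/L; combined flow 26.30 m³/s.
7.5%/h lost → k = −ln(1 − 0.075) = 0.07796 h⁻¹.
First-order decay: C = 48.66·exp(−k·t) = 48.66·0.2720 = 13.24 mg/L.
At the second outfall, C = (26.30·13.24 + 4.080·232.0) / (26.30 + 4.080) = 42.62 mg/L.

42.6 mg/L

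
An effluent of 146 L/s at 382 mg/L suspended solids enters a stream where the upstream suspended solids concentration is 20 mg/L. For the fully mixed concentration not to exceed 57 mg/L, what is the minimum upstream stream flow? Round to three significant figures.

1280 L/s

Set C_mix = 57: (Q·20.00 + 146.0·382.0) / (Q + 146.0) = 57
→ Q = 146.0·(382.0 − 57)/(57 − 20.00) = 1282 L/s.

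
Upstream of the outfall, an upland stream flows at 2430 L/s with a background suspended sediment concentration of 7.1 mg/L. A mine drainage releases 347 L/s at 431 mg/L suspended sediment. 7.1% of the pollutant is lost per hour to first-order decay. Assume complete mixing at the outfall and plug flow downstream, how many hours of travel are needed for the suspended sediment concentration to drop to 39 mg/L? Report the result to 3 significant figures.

After mixing, C = (2430·7.100 + 347.0·431.0) / 2777 = 166800/2777 = 60.07 mg/L.
7.1%/h lost → k = −ln(1 − 0.071) = 0.07365 h⁻¹.
60.07·exp(−k·t) = 39 → t = ln(60.07/39)/k = 21110 s = 5.865 h.

5.86 h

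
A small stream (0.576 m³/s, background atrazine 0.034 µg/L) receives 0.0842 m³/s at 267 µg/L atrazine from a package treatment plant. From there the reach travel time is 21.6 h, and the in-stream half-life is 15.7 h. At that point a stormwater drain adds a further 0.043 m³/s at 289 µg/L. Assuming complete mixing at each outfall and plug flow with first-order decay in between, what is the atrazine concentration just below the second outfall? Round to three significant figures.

Mass balance: C = (0.5760·0.03400 + 0.08420·267.0) / 0.6602 = 22.50/0.6602 = 34.08 µg/L; combined flow 0.6602 m³/s.
Half-life 15.7 h → k = ln 2 / 15.7 = 0.04415 h⁻¹ = 1.060 d⁻¹.
Applying C = C₀e^(−kt): 34.08 × 0.3853 = 13.13 µg/L.
At the second outfall, C = (0.6602·13.13 + 0.04300·289.0) / (0.6602 + 0.04300) = 30.00 µg/L.

30.0 µg/L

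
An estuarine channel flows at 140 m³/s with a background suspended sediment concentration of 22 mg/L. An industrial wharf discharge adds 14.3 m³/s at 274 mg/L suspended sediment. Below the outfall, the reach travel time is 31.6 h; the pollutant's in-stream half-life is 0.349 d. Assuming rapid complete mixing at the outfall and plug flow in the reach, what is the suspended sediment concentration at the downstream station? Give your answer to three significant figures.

Flow-weighted average: C = (140.0·22.00 + 14.30·274.0) / 154.3 = 6998/154.3 = 45.35 mg/L.
Half-life 0.349 d → k = ln 2 / 0.349 = 1.986 d⁻¹.
Decay over the reach: 45.35·exp(−kt) = 45.35·0.07317 = 3.318 mg/L.

3.32 mg/L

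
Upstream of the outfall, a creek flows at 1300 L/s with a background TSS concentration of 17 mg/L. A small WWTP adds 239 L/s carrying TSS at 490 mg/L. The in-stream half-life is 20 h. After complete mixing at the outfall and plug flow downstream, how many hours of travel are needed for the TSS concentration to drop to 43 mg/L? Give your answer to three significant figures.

Mass balance: C = (1300·17.00 + 239.0·490.0) / 1539 = 139200/1539 = 90.45 mg/L.
Half-life 20 h → k = ln 2 / 20 = 0.03466 h⁻¹ = 0.8318 d⁻¹.
90.45·exp(−k·t) = 43 → t = ln(90.45/43)/k = 77250 s = 21.46 h.

21.5 h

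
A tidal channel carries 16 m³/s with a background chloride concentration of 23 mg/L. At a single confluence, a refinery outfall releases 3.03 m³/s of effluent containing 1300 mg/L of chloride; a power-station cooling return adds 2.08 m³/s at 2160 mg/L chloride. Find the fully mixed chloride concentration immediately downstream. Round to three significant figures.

417 mg/L

After mixing, C = (16.00·23.00 + 3.030·1300 + 2.080·2160) / 21.11 = 8800/21.11 = 416.9 mg/L.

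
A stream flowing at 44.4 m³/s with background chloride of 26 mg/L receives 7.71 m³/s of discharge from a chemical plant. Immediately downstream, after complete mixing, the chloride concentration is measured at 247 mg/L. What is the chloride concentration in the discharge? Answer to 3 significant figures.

1520 mg/L

Mass balance: 44.40·26.00 + 7.710·Cₑ = 52.11·247.0
→ Cₑ = (52.11·247.0 − 44.40·26.00) / 7.710 = 1520 mg/L.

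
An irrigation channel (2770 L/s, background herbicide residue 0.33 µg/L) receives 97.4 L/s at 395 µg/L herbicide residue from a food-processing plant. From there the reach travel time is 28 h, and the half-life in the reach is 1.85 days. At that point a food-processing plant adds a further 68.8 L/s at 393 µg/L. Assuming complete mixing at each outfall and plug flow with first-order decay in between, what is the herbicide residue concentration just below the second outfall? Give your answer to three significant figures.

After mixing, C = (2770·0.3300 + 97.40·395.0) / 2867 = 39390/2867 = 13.74 µg/L; combined flow 2867 L/s.
Half-life 1.85 d → k = ln 2 / 1.85 = 0.3747 d⁻¹.
After decay, C = 13.74 × e^(−kt) = 13.74 × 0.6459 = 8.872 µg/L.
Second outfall: C = (2867·8.872 + 68.80·393.0)/2936 = 17.87 µg/L.

17.9 µg/L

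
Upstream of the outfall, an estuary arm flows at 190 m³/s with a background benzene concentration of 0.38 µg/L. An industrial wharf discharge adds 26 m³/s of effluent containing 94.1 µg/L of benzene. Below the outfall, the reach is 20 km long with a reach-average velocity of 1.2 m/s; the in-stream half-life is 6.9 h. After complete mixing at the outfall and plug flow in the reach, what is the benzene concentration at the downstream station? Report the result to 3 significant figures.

Mass balance: C = (190.0·0.3800 + 26.00·94.10) / 216.0 = 2519/216.0 = 11.66 µg/L.
Travel time t = 20·1000 / 1.2 = 16670 s = 4.630 h.
Half-life 6.9 h → k = ln 2 / 6.9 = 0.1005 h⁻¹ = 2.411 d⁻¹.
Applying C = C₀e^(−kt): 11.66 × 0.6281 = 7.324 µg/L.

7.32 µg/L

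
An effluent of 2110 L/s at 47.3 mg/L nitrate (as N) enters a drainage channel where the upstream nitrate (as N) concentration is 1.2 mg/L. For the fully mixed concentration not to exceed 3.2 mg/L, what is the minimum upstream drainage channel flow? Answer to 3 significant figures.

Set C_mix = 3.2: (Q·1.200 + 2110·47.30) / (Q + 2110) = 3.2
→ Q = 2110·(47.30 − 3.2)/(3.2 − 1.200) = 46530 L/s.

46500 L/s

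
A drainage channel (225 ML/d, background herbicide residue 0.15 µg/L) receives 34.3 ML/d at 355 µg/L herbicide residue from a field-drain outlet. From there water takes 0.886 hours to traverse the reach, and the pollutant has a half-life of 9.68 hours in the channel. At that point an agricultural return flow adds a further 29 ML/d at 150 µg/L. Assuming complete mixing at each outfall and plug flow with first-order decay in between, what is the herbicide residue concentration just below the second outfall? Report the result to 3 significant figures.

54.8 µg/L

Flow-weighted average: C = (225.0·0.1500 + 34.30·355.0) / 259.3 = 12210/259.3 = 47.09 µg/L; combined flow 259.3 ML/d.
Half-life 9.68 h → k = ln 2 / 9.68 = 0.07161 h⁻¹ = 1.719 d⁻¹.
After decay, C = 47.09 × e^(−kt) = 47.09 × 0.9385 = 44.19 µg/L.
At the second outfall, C = (259.3·44.19 + 29.00·150.0) / (259.3 + 29.00) = 54.84 µg/L.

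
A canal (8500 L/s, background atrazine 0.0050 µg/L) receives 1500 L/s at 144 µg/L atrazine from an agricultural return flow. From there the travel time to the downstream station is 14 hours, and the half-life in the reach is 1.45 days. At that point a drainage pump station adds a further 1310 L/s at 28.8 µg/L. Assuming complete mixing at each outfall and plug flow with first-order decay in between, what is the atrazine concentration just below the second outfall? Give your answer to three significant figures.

Flow-weighted average: C = (8500·0.005000 + 1500·144.0) / 10000 = 216000/10000 = 21.60 µg/L; combined flow 10000 L/s.
Half-life 1.45 d → k = ln 2 / 1.45 = 0.4780 d⁻¹.
First-order decay: C = 21.60·exp(−k·t) = 21.60·0.7567 = 16.35 µg/L.
At the second outfall, C = (10000·16.35 + 1310·28.80) / (10000 + 1310) = 17.79 µg/L.

17.8 µg/L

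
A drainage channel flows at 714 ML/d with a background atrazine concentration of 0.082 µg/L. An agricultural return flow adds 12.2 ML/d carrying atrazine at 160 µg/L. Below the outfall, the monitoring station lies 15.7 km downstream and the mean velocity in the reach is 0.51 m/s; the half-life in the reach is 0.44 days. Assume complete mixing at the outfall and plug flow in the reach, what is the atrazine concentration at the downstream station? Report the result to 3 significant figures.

1.58 µg/L

Mixed concentration C = ΣQC/ΣQ = (714.0·0.08200 + 12.20·160.0) / 726.2 = 2011/726.2 = 2.769 µg/L.
Travel time t = 15.7·1000 / 0.51 = 30780 s = 8.551 h.
Half-life 0.44 d → k = ln 2 / 0.44 = 1.575 d⁻¹.
After decay, C = 2.769 × e^(−kt) = 2.769 × 0.5705 = 1.579 µg/L.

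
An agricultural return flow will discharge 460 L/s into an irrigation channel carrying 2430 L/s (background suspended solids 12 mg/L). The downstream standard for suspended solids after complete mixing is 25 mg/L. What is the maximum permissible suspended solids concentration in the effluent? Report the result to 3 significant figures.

93.7 mg/L

At the limit, (Qr·Cr + Qe·Cₑ)/(Qr + Qe) = 25:
Cₑ = (2890·25 − 2430·12.00) / 460.0 = 93.67 mg/L.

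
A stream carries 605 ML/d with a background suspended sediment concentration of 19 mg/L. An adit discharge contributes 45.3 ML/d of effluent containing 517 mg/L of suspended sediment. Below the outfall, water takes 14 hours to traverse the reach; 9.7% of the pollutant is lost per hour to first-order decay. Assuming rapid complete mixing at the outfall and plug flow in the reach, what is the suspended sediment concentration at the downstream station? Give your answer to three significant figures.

12.9 mg/L

Flow-weighted average: C = (605.0·19.00 + 45.30·517.0) / 650.3 = 34920/650.3 = 53.69 mg/L.
9.7%/h lost → k = −ln(1 − 0.097) = 0.1020 h⁻¹.
After decay, C = 53.69 × e^(−kt) = 53.69 × 0.2397 = 12.87 mg/L.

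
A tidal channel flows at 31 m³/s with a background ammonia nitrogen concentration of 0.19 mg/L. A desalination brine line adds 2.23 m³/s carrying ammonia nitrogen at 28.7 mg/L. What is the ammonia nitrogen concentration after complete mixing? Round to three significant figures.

2.10 mg/L

Mass balance: C = (31.00·0.1900 + 2.230·28.70) / 33.23 = 69.89/33.23 = 2.103 mg/L.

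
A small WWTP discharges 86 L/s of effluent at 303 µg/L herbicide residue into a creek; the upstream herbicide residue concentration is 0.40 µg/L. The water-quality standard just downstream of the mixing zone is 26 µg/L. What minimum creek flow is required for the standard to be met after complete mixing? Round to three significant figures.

Set C_mix = 26: (Q·0.4000 + 86.00·303.0) / (Q + 86.00) = 26
→ Q = 86.00·(303.0 − 26)/(26 − 0.4000) = 930.5 L/s.

931 L/s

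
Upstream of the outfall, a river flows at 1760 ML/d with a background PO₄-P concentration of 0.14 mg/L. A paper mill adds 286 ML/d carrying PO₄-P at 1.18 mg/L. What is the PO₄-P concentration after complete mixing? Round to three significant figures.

0.285 mg/L

Conservation of mass: C = (1760·0.1400 + 286.0·1.180) / 2046 = 583.9/2046 = 0.2854 mg/L.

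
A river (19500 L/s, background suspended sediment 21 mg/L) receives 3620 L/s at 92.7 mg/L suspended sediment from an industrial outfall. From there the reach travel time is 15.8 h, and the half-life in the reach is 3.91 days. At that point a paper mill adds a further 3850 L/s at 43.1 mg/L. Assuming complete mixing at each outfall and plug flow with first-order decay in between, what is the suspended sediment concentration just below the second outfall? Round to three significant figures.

Conservation of mass: C = (19500·21.00 + 3620·92.70) / 23120 = 745100/23120 = 32.23 mg/L; combined flow 23120 L/s.
Half-life 3.91 d → k = ln 2 / 3.91 = 0.1773 d⁻¹.
Applying C = C₀e^(−kt): 32.23 × 0.8898 = 28.68 mg/L.
At the second outfall, C = (23120·28.68 + 3850·43.10) / (23120 + 3850) = 30.74 mg/L.

30.7 mg/L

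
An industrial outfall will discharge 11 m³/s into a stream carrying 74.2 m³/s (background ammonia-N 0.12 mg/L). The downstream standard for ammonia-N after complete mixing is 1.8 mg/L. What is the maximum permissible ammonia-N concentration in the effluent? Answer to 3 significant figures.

At the limit, (Qr·Cr + Qe·Cₑ)/(Qr + Qe) = 1.8:
Cₑ = (85.20·1.8 − 74.20·0.1200) / 11.00 = 13.13 mg/L.

13.1 mg/L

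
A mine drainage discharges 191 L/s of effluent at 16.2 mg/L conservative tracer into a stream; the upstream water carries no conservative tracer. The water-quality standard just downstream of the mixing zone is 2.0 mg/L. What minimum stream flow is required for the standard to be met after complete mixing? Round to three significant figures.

1360 L/s

Set C_mix = 2.0: (Q·0 + 191.0·16.20) / (Q + 191.0) = 2.0
→ Q = 191.0·(16.20 − 2.0)/(2.0 − 0) = 1356 L/s.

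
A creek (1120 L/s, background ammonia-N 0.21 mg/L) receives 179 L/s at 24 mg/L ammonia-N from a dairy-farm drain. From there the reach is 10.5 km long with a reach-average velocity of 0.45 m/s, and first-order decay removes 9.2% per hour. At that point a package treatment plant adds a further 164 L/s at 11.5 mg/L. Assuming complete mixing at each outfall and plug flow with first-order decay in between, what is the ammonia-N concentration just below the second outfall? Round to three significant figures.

2.95 mg/L

After mixing, C = (1120·0.2100 + 179.0·24.00) / 1299 = 4531/1299 = 3.488 mg/L; combined flow 1299 L/s.
Travel time t = 10.5·1000 / 0.45 = 23330 s = 6.481 h.
9.2%/h lost → k = −ln(1 − 0.092) = 0.09651 h⁻¹.
After decay, C = 3.488 × e^(−kt) = 3.488 × 0.5350 = 1.866 mg/L.
Second outfall: C = (1299·1.866 + 164.0·11.50)/1463 = 2.946 mg/L.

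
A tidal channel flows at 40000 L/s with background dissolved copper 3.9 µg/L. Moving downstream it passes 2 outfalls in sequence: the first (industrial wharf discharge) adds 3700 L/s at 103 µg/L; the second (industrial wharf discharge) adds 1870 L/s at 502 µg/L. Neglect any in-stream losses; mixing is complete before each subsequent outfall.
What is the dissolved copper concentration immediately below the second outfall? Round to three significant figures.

32.4 µg/L

Outfall 1: combined Q = 43700 L/s; C = (40000·3.900 + 3700·103.0)/43700 = 12.29 µg/L.
Outfall 2: combined Q = 45570 L/s; C = (43700·12.29 + 1870·502.0)/45570 = 32.39 µg/L.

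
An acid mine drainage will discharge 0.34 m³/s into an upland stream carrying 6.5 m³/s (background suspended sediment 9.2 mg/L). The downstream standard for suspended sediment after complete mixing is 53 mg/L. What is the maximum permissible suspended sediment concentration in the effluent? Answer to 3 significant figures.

At the limit, (Qr·Cr + Qe·Cₑ)/(Qr + Qe) = 53:
Cₑ = (6.840·53 − 6.500·9.200) / 0.3400 = 890.4 mg/L.

890 mg/L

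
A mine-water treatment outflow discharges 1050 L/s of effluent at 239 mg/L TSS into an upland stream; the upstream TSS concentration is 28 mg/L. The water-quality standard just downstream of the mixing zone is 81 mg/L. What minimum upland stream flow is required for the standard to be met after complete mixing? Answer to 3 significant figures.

3130 L/s

Set C_mix = 81: (Q·28.00 + 1050·239.0) / (Q + 1050) = 81
→ Q = 1050·(239.0 − 81)/(81 − 28.00) = 3130 L/s.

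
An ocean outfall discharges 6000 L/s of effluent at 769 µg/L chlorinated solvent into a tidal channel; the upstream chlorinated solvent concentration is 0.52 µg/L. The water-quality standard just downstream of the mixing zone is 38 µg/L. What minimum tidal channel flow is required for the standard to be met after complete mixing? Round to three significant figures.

117000 L/s

Set C_mix = 38: (Q·0.5200 + 6000·769.0) / (Q + 6000) = 38
→ Q = 6000·(769.0 − 38)/(38 − 0.5200) = 117000 L/s.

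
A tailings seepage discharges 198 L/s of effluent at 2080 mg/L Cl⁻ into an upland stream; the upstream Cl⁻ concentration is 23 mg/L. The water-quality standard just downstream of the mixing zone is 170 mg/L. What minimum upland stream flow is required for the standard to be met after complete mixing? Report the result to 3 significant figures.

Set C_mix = 170: (Q·23.00 + 198.0·2080) / (Q + 198.0) = 170
→ Q = 198.0·(2080 − 170)/(170 − 23.00) = 2573 L/s.

2570 L/s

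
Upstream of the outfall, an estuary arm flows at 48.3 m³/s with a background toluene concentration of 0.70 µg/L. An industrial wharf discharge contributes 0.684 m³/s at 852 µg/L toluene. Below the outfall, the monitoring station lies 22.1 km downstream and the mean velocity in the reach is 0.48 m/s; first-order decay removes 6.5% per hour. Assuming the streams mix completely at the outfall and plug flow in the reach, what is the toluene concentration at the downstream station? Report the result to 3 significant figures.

5.33 µg/L

Mass balance: C = (48.30·0.7000 + 0.6840·852.0) / 48.98 = 616.6/48.98 = 12.59 µg/L.
Travel time t = 22.1·1000 / 0.48 = 46040 s = 12.79 h.
6.5%/h lost → k = −ln(1 − 0.065) = 0.06721 h⁻¹.
After decay, C = 12.59 × e^(−kt) = 12.59 × 0.4233 = 5.329 µg/L.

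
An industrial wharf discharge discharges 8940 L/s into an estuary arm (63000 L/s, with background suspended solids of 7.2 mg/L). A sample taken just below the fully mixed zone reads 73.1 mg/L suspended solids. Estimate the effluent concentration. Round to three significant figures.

537 mg/L

Mass balance: 63000·7.200 + 8940·Cₑ = 71940·73.10
→ Cₑ = (71940·73.10 − 63000·7.200) / 8940 = 537.5 mg/L.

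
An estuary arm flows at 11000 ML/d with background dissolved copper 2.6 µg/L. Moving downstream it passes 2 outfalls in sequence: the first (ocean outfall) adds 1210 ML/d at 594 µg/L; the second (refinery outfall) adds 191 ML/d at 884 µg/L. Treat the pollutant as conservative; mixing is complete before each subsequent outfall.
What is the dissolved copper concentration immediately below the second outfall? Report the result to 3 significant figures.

Outfall 1: combined Q = 12210 ML/d; C = (11000·2.600 + 1210·594.0)/12210 = 61.21 µg/L.
Outfall 2: combined Q = 12400 ML/d; C = (12210·61.21 + 191.0·884.0)/12400 = 73.88 µg/L.

73.9 µg/L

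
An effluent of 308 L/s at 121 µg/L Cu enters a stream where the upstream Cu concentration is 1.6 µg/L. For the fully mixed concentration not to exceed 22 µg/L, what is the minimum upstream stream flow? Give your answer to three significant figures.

1490 L/s

Set C_mix = 22: (Q·1.600 + 308.0·121.0) / (Q + 308.0) = 22
→ Q = 308.0·(121.0 − 22)/(22 − 1.600) = 1495 L/s.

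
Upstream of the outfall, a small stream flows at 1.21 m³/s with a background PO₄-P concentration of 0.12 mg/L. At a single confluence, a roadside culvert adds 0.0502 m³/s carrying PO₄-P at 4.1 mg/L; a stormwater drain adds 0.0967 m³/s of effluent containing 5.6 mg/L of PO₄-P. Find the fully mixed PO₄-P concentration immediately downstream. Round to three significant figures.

Flow-weighted average: C = (1.210·0.1200 + 0.05020·4.100 + 0.09670·5.600) / 1.357 = 0.8925/1.357 = 0.6578 mg/L.

0.658 mg/L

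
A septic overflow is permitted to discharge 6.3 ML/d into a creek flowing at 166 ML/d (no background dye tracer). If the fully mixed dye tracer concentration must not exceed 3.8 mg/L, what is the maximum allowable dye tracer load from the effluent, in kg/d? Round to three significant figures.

655 kg/d

Mass balance at the limit: 166.0·0 + 6.300·Cₑ = 172.3·3.8 → Cₑ = 103.9 mg/L.
6.300 ML/d = 0.07292 m³/s. Load = 0.07292 m³/s × 103.9 g/m³ × 86 400 s/d = 654.7 kg/d.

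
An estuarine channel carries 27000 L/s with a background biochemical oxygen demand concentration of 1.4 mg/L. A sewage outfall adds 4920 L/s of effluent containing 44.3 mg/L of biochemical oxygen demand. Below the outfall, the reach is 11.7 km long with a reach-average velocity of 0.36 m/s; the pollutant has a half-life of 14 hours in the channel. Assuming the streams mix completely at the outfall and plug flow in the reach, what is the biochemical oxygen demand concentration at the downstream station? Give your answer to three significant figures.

Mixed concentration C = ΣQC/ΣQ = (27000·1.400 + 4920·44.30) / 31920 = 255800/31920 = 8.012 mg/L.
Travel time t = 11.7·1000 / 0.36 = 32500 s = 9.028 h.
Half-life 14 h → k = ln 2 / 14 = 0.04951 h⁻¹ = 1.188 d⁻¹.
After decay, C = 8.012 × e^(−kt) = 8.012 × 0.6396 = 5.124 mg/L.

5.12 mg/L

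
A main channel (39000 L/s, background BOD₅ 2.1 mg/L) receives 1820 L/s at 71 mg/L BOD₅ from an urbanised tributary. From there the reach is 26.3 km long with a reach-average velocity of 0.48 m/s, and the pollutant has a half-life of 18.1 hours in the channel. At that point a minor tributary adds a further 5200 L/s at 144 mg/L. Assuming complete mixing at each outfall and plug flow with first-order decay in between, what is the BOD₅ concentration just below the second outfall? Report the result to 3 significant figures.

Flow-weighted average: C = (39000·2.100 + 1820·71.00) / 40820 = 211100/40820 = 5.172 mg/L; combined flow 40820 L/s.
Travel time t = 26.3·1000 / 0.48 = 54790 s = 15.22 h.
Half-life 18.1 h → k = ln 2 / 18.1 = 0.03830 h⁻¹ = 0.9191 d⁻¹.
Decay over the reach: 5.172·exp(−kt) = 5.172·0.5583 = 2.888 mg/L.
At the second outfall, C = (40820·2.888 + 5200·144.0) / (40820 + 5200) = 18.83 mg/L.

18.8 mg/L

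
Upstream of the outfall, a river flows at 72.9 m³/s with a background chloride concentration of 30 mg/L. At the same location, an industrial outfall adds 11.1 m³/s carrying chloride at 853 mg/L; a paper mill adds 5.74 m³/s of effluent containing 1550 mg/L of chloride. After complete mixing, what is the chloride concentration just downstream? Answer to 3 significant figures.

229 mg/L

Conservation of mass: C = (72.90·30.00 + 11.10·853.0 + 5.740·1550) / 89.74 = 20550/89.74 = 229.0 mg/L.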